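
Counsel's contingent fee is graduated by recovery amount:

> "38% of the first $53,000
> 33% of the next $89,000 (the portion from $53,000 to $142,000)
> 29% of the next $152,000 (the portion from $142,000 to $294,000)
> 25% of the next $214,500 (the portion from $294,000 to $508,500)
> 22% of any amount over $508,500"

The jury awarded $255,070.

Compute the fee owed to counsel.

$82,300.30

First $53,000 at 38% = $20,140.00
Next $89,000 at 33% = $29,370.00
Remaining $113,070 at 29% = $32,790.30
Fee: $20,140.00 + $29,370.00 + $32,790.30 = $82,300.30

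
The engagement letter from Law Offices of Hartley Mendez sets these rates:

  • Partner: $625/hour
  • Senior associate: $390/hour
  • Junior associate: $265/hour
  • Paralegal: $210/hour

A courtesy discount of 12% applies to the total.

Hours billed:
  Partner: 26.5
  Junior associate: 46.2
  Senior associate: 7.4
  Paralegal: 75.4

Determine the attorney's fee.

Partner: 26.5 × $625 = $16,562.50
Senior associate: 7.4 × $390 = $2,886.00
Junior associate: 46.2 × $265 = $12,243.00
Paralegal: 75.4 × $210 = $15,834.00
Subtotal: $47,525.50
Less 12% discount: −$5,703.06
Total: $47,525.50 − $5,703.06 = $41,822.44

$41,822.44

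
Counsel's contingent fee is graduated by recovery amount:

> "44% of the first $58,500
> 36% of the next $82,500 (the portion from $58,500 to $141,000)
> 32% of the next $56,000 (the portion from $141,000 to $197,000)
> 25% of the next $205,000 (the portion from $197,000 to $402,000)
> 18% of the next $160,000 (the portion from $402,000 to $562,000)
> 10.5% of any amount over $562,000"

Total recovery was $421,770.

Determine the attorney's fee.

$128,168.60

First $58,500 at 44% = $25,740.00
Next $82,500 at 36% = $29,700.00
Next $56,000 at 32% = $17,920.00
Next $205,000 at 25% = $51,250.00
Remaining $19,770 at 18% = $3,558.60
Fee: $25,740.00 + $29,700.00 + $17,920.00 + $51,250.00 + $3,558.60 = $128,168.60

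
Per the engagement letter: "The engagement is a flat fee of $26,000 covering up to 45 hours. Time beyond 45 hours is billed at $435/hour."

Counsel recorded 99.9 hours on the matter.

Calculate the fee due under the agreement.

$49,881.50

Flat fee: $26,000.00
Excess hours: 99.9 − 45 = 54.9
Overrun: 54.9 × $435 = $23,881.50
Total: $26,000.00 + $23,881.50 = $49,881.50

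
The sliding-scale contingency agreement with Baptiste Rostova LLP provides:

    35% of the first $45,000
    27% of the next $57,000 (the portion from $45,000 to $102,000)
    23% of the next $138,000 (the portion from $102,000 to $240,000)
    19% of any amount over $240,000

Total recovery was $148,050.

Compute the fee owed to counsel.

First $45,000 at 35% = $15,750.00
Next $57,000 at 27% = $15,390.00
Remaining $46,050 at 23% = $10,591.50
Fee: $15,750.00 + $15,390.00 + $10,591.50 = $41,731.50

$41,731.50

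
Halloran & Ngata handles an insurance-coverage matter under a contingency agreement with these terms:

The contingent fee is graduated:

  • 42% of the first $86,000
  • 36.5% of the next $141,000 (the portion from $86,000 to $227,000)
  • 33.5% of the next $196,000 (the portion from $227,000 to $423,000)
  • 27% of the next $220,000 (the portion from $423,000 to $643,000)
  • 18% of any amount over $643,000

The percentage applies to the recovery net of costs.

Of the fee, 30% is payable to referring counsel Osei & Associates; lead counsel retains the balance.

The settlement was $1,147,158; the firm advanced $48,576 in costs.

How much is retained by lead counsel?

Fee base (net of costs): $1,147,158 − $48,576 = $1,098,582
First $86,000 at 42% = $36,120.00
Next $141,000 at 36.5% = $51,465.00
Next $196,000 at 33.5% = $65,660.00
Next $220,000 at 27% = $59,400.00
Remaining $455,582 at 18% = $82,004.76
Fee: $36,120.00 + $51,465.00 + $65,660.00 + $59,400.00 + $82,004.76 = $294,649.76
Referral share: 30% of $294,649.76 = $88,394.93; lead counsel retains $294,649.76 − $88,394.93 = $206,254.83.

$206,254.83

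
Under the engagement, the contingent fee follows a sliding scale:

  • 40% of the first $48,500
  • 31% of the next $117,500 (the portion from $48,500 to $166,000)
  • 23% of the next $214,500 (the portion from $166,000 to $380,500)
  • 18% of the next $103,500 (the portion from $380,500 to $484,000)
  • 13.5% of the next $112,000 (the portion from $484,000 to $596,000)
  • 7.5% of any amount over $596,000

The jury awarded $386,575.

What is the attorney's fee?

First $48,500 at 40% = $19,400.00
Next $117,500 at 31% = $36,425.00
Next $214,500 at 23% = $49,335.00
Remaining $6,075 at 18% = $1,093.50
Fee: $19,400.00 + $36,425.00 + $49,335.00 + $1,093.50 = $106,253.50

$106,253.50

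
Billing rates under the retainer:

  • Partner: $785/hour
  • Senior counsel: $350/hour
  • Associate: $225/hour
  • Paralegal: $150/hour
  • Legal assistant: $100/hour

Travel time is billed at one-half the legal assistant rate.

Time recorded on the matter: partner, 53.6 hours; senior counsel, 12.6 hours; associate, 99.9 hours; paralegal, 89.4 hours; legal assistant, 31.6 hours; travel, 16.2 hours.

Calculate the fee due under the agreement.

$86,343.50

Partner: 53.6 × $785 = $42,076.00
Senior counsel: 12.6 × $350 = $4,410.00
Associate: 99.9 × $225 = $22,477.50
Paralegal: 89.4 × $150 = $13,410.00
Legal assistant: 31.6 × $100 = $3,160.00
Subtotal: $42,076.00 + $4,410.00 + $22,477.50 + $13,410.00 + $3,160.00 = $85,533.50
Travel: 16.2 × ($100 ÷ 2) = 16.2 × $50.00 = $810.00
Total: $85,533.50 + $810.00 = $86,343.50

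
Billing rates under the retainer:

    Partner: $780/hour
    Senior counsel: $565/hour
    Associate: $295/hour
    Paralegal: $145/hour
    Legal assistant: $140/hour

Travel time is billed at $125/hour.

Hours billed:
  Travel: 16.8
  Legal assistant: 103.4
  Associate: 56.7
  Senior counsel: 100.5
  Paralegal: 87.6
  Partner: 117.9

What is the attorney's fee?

Partner: 117.9 × $780 = $91,962.00
Senior counsel: 100.5 × $565 = $56,782.50
Associate: 56.7 × $295 = $16,726.50
Paralegal: 87.6 × $145 = $12,702.00
Legal assistant: 103.4 × $140 = $14,476.00
Subtotal: $91,962.00 + $56,782.50 + $16,726.50 + $12,702.00 + $14,476.00 = $192,649.00
Travel: 16.8 × $125 = $2,100.00
Total: $192,649.00 + $2,100.00 = $194,749.00

$194,749.00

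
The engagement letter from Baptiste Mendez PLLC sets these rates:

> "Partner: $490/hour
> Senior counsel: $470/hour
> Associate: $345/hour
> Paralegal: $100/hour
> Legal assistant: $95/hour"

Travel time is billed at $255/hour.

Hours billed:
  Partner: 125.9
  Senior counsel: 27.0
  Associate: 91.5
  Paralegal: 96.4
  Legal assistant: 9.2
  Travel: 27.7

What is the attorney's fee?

Partner: 125.9 × $490 = $61,691.00
Senior counsel: 27.0 × $470 = $12,690.00
Associate: 91.5 × $345 = $31,567.50
Paralegal: 96.4 × $100 = $9,640.00
Legal assistant: 9.2 × $95 = $874.00
Subtotal: $61,691.00 + $12,690.00 + $31,567.50 + $9,640.00 + $874.00 = $116,462.50
Travel: 27.7 × $255 = $7,063.50
Total: $116,462.50 + $7,063.50 = $123,526.00

$123,526.00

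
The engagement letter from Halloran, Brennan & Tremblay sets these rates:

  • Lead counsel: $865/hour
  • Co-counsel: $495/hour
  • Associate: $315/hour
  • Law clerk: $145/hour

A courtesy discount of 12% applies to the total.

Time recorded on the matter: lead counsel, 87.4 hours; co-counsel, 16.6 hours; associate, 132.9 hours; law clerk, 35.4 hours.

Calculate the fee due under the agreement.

$115,116.76

Lead counsel: 87.4 × $865 = $75,601.00
Co-counsel: 16.6 × $495 = $8,217.00
Associate: 132.9 × $315 = $41,863.50
Law clerk: 35.4 × $145 = $5,133.00
Subtotal: $130,814.50
Less 12% discount: −$15,697.74
Total: $130,814.50 − $15,697.74 = $115,116.76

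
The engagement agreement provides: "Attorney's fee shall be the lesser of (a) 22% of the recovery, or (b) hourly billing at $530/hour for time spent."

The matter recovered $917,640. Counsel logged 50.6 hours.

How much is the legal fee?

$26,818.00

(a) 22% of $917,640 = $201,880.80
(b) 50.6 × $530 = $26,818.00
The lesser is (b): $26,818.00.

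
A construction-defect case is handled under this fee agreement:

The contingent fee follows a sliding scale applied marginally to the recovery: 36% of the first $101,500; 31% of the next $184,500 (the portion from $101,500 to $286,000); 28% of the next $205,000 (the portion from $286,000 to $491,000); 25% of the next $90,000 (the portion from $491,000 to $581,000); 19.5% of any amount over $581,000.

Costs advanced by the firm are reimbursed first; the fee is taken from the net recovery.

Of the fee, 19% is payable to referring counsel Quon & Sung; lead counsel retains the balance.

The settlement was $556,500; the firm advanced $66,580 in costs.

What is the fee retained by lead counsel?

Fee base (net of costs): $556,500 − $66,580 = $489,920
First $101,500 at 36% = $36,540.00
Next $184,500 at 31% = $57,195.00
Remaining $203,920 at 28% = $57,097.60
Fee: $36,540.00 + $57,195.00 + $57,097.60 = $150,832.60
Referral share: 19% of $150,832.60 = $28,658.19; lead counsel retains $150,832.60 − $28,658.19 = $122,174.41.

$122,174.41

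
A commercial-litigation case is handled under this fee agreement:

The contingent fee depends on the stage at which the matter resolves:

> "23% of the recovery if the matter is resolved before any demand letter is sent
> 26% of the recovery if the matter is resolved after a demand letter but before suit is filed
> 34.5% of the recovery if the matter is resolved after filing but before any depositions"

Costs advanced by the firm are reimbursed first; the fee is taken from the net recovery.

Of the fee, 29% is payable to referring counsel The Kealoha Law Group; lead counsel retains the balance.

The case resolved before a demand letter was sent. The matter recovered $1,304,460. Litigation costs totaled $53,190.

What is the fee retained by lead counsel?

$204,332.39

Fee base (net of costs): $1,304,460 − $53,190 = $1,251,270
The matter resolved before a demand letter was sent, so the 23% rate applies.
$1,251,270 × 23% = $287,792.10
Referral share: 29% of $287,792.10 = $83,459.71; lead counsel retains $287,792.10 − $83,459.71 = $204,332.39.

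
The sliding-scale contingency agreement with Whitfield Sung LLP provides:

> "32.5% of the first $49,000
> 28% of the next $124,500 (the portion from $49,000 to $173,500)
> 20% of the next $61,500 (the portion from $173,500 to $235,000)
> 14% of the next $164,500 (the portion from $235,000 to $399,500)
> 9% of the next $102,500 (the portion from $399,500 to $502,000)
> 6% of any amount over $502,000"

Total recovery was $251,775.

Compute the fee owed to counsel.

$65,433.50

First $49,000 at 32.5% = $15,925.00
Next $124,500 at 28% = $34,860.00
Next $61,500 at 20% = $12,300.00
Remaining $16,775 at 14% = $2,348.50
Fee: $15,925.00 + $34,860.00 + $12,300.00 + $2,348.50 = $65,433.50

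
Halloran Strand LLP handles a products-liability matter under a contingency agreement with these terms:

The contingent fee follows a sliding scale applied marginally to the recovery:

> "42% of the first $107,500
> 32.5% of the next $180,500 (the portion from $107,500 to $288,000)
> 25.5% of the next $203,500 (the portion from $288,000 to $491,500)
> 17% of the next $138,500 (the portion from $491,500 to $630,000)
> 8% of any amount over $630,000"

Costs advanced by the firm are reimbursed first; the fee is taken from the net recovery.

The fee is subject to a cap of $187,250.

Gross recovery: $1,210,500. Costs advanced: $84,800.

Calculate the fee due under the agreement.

Fee base (net of costs): $1,210,500 − $84,800 = $1,125,700
First $107,500 at 42% = $45,150.00
Next $180,500 at 32.5% = $58,662.50
Next $203,500 at 25.5% = $51,892.50
Next $138,500 at 17% = $23,545.00
Remaining $495,700 at 8% = $39,656.00
Fee: $45,150.00 + $58,662.50 + $51,892.50 + $23,545.00 + $39,656.00 = $218,906.00
$218,906.00 exceeds the $187,250 cap, so the fee is capped at $187,250.00.

$187,250.00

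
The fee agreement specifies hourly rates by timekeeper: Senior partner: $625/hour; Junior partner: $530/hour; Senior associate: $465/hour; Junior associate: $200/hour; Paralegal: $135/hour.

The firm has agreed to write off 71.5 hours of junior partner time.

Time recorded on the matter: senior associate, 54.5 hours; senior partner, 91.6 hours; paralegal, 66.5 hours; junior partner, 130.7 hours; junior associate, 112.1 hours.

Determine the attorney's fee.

Senior partner: 91.6 × $625 = $57,250.00
Junior partner: 130.7 × $530 = $69,271.00
Senior associate: 54.5 × $465 = $25,342.50
Junior associate: 112.1 × $200 = $22,420.00
Paralegal: 66.5 × $135 = $8,977.50
Subtotal: $183,261.00
Write-off: 71.5 × $530 = $37,895.00
Total: $183,261.00 − $37,895.00 = $145,366.00

$145,366.00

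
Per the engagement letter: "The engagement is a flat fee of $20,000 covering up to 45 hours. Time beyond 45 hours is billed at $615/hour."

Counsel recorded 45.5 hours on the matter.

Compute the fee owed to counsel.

$20,307.50

Flat fee: $20,000.00
Excess hours: 45.5 − 45 = 0.5
Overrun: 0.5 × $615 = $307.50
Total: $20,000.00 + $307.50 = $20,307.50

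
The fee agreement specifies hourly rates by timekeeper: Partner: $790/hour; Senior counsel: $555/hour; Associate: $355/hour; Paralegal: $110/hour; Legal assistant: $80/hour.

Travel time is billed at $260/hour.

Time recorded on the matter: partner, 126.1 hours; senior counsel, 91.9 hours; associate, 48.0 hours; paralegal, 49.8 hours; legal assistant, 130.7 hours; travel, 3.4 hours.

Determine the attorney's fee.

$184,481.50

Partner: 126.1 × $790 = $99,619.00
Senior counsel: 91.9 × $555 = $51,004.50
Associate: 48.0 × $355 = $17,040.00
Paralegal: 49.8 × $110 = $5,478.00
Legal assistant: 130.7 × $80 = $10,456.00
Subtotal: $99,619.00 + $51,004.50 + $17,040.00 + $5,478.00 + $10,456.00 = $183,597.50
Travel: 3.4 × $260 = $884.00
Total: $183,597.50 + $884.00 = $184,481.50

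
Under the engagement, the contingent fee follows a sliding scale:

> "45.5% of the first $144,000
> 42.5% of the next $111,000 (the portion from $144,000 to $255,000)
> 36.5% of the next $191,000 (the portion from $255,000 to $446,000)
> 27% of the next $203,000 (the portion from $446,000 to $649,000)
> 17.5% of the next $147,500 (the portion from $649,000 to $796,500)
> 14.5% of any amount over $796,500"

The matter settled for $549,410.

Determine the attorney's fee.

First $144,000 at 45.5% = $65,520.00
Next $111,000 at 42.5% = $47,175.00
Next $191,000 at 36.5% = $69,715.00
Remaining $103,410 at 27% = $27,920.70
Fee: $65,520.00 + $47,175.00 + $69,715.00 + $27,920.70 = $210,330.70

$210,330.70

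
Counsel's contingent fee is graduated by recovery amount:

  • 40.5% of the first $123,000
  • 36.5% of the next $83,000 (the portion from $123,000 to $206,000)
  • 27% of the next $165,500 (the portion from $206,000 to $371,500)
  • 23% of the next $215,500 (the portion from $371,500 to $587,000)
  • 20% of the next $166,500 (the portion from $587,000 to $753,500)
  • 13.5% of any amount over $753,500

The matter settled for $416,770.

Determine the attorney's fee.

First $123,000 at 40.5% = $49,815.00
Next $83,000 at 36.5% = $30,295.00
Next $165,500 at 27% = $44,685.00
Remaining $45,270 at 23% = $10,412.10
Fee: $49,815.00 + $30,295.00 + $44,685.00 + $10,412.10 = $135,207.10

$135,207.10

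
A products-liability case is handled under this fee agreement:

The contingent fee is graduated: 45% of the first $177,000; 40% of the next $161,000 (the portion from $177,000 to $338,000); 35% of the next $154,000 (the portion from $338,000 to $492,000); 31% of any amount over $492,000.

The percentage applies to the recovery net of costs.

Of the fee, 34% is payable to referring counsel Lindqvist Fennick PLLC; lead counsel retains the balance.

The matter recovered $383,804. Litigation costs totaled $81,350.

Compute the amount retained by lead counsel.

$85,688.86

Fee base (net of costs): $383,804 − $81,350 = $302,454
First $177,000 at 45% = $79,650.00
Remaining $125,454 at 40% = $50,181.60
Fee: $79,650.00 + $50,181.60 = $129,831.60
Referral share: 34% of $129,831.60 = $44,142.74; lead counsel retains $129,831.60 − $44,142.74 = $85,688.86.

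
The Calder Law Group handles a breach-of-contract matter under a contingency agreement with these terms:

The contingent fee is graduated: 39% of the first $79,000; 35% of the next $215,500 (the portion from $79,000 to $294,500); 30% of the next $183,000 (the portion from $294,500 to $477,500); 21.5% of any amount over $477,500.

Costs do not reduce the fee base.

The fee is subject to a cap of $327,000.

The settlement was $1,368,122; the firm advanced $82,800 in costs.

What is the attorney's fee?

$327,000.00

Fee base is the gross recovery, $1,368,122; costs are reimbursed separately.
First $79,000 at 39% = $30,810.00
Next $215,500 at 35% = $75,425.00
Next $183,000 at 30% = $54,900.00
Remaining $890,622 at 21.5% = $191,483.73
Fee: $30,810.00 + $75,425.00 + $54,900.00 + $191,483.73 = $352,618.73
$352,618.73 exceeds the $327,000 cap, so the fee is capped at $327,000.00.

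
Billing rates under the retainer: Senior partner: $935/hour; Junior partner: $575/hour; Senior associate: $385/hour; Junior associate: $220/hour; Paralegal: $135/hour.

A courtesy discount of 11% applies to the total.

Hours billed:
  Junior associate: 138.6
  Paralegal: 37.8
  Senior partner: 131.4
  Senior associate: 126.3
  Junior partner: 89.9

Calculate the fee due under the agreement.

Senior partner: 131.4 × $935 = $122,859.00
Junior partner: 89.9 × $575 = $51,692.50
Senior associate: 126.3 × $385 = $48,625.50
Junior associate: 138.6 × $220 = $30,492.00
Paralegal: 37.8 × $135 = $5,103.00
Subtotal: $258,772.00
Less 11% discount: −$28,464.92
Total: $258,772.00 − $28,464.92 = $230,307.08

$230,307.08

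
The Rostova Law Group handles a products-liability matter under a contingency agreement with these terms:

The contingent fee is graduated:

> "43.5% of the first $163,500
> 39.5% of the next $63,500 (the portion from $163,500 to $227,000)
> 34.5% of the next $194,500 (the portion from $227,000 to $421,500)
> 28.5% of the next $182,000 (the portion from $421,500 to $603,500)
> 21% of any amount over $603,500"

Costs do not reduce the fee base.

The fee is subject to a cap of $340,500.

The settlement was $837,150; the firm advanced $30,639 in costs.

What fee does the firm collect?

$264,244.00

Fee base is the gross recovery, $837,150; costs are reimbursed separately.
First $163,500 at 43.5% = $71,122.50
Next $63,500 at 39.5% = $25,082.50
Next $194,500 at 34.5% = $67,102.50
Next $182,000 at 28.5% = $51,870.00
Remaining $233,650 at 21% = $49,066.50
Fee: $71,122.50 + $25,082.50 + $67,102.50 + $51,870.00 + $49,066.50 = $264,244.00
$264,244.00 is under the $340,500 cap.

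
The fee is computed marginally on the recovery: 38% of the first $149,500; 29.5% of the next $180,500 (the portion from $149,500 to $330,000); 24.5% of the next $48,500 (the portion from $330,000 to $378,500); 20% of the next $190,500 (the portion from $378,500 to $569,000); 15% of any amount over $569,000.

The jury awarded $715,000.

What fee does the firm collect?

$181,940.00

First $149,500 at 38% = $56,810.00
Next $180,500 at 29.5% = $53,247.50
Next $48,500 at 24.5% = $11,882.50
Next $190,500 at 20% = $38,100.00
Remaining $146,000 at 15% = $21,900.00
Fee: $56,810.00 + $53,247.50 + $11,882.50 + $38,100.00 + $21,900.00 = $181,940.00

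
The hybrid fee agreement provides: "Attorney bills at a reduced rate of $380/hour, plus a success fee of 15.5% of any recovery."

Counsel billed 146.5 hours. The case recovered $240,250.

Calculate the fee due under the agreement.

Hourly: 146.5 × $380 = $55,670.00
Success fee: 15.5% of $240,250 = $37,238.75
Total: $55,670.00 + $37,238.75 = $92,908.75

$92,908.75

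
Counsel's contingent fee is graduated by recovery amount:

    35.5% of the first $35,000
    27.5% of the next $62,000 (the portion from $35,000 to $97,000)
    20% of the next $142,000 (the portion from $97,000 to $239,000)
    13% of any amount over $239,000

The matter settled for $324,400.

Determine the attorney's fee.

First $35,000 at 35.5% = $12,425.00
Next $62,000 at 27.5% = $17,050.00
Next $142,000 at 20% = $28,400.00
Remaining $85,400 at 13% = $11,102.00
Fee: $12,425.00 + $17,050.00 + $28,400.00 + $11,102.00 = $68,977.00

$68,977.00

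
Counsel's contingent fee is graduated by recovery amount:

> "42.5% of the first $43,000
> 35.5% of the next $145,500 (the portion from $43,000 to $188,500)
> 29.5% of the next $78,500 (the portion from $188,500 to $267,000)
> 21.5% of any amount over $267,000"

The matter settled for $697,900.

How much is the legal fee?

First $43,000 at 42.5% = $18,275.00
Next $145,500 at 35.5% = $51,652.50
Next $78,500 at 29.5% = $23,157.50
Remaining $430,900 at 21.5% = $92,643.50
Fee: $18,275.00 + $51,652.50 + $23,157.50 + $92,643.50 = $185,728.50

$185,728.50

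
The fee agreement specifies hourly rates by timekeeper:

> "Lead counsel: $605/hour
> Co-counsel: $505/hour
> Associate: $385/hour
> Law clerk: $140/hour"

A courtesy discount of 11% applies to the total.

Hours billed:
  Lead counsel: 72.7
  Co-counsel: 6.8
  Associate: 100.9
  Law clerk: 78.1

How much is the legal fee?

Lead counsel: 72.7 × $605 = $43,983.50
Co-counsel: 6.8 × $505 = $3,434.00
Associate: 100.9 × $385 = $38,846.50
Law clerk: 78.1 × $140 = $10,934.00
Subtotal: $97,198.00
Less 11% discount: −$10,691.78
Total: $97,198.00 − $10,691.78 = $86,506.22

$86,506.22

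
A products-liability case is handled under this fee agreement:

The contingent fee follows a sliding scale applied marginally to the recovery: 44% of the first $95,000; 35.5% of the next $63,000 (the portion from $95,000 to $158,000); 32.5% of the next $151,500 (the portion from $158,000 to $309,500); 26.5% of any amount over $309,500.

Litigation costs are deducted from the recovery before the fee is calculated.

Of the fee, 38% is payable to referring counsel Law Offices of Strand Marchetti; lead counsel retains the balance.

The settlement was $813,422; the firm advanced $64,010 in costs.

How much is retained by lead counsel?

$142,587.09

Fee base (net of costs): $813,422 − $64,010 = $749,412
First $95,000 at 44% = $41,800.00
Next $63,000 at 35.5% = $22,365.00
Next $151,500 at 32.5% = $49,237.50
Remaining $439,912 at 26.5% = $116,576.68
Fee: $41,800.00 + $22,365.00 + $49,237.50 + $116,576.68 = $229,979.18
Referral share: 38% of $229,979.18 = $87,392.09; lead counsel retains $229,979.18 − $87,392.09 = $142,587.09.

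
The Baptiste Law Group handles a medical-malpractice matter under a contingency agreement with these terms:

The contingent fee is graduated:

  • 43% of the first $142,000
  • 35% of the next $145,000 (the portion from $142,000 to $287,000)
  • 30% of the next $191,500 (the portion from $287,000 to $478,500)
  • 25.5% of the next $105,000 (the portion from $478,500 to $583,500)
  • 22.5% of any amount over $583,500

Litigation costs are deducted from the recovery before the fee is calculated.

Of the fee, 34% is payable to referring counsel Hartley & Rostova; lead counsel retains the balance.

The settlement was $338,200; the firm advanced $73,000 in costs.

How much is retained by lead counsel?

$68,758.80

Fee base (net of costs): $338,200 − $73,000 = $265,200
First $142,000 at 43% = $61,060.00
Remaining $123,200 at 35% = $43,120.00
Fee: $61,060.00 + $43,120.00 = $104,180.00
Referral share: 34% of $104,180.00 = $35,421.20; lead counsel retains $104,180.00 − $35,421.20 = $68,758.80.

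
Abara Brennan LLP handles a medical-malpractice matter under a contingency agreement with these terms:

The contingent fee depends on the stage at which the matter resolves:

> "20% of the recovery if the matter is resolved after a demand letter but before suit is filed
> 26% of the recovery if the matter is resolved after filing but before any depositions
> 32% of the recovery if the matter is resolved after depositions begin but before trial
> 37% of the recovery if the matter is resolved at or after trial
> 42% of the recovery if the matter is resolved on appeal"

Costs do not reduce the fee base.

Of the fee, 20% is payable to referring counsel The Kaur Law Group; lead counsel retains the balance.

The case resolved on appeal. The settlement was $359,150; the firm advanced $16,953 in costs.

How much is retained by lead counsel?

Fee base is the gross recovery, $359,150; costs are reimbursed separately.
The matter resolved on appeal, so the 42% rate applies.
$359,150 × 42% = $150,843.00
Referral share: 20% of $150,843.00 = $30,168.60; lead counsel retains $150,843.00 − $30,168.60 = $120,674.40.

$120,674.40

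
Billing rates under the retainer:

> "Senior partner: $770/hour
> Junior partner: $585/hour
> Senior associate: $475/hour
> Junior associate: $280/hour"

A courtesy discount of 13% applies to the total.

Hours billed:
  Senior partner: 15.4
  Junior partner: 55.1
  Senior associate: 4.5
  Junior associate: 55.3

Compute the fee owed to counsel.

Senior partner: 15.4 × $770 = $11,858.00
Junior partner: 55.1 × $585 = $32,233.50
Senior associate: 4.5 × $475 = $2,137.50
Junior associate: 55.3 × $280 = $15,484.00
Subtotal: $61,713.00
Less 13% discount: −$8,022.69
Total: $61,713.00 − $8,022.69 = $53,690.31

$53,690.31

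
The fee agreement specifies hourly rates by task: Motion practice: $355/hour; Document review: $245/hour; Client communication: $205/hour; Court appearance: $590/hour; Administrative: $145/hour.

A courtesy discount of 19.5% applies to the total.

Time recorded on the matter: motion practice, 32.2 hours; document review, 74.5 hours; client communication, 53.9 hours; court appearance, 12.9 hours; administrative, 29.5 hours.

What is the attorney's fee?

Motion practice: 32.2 × $355 = $11,431.00
Document review: 74.5 × $245 = $18,252.50
Client communication: 53.9 × $205 = $11,049.50
Court appearance: 12.9 × $590 = $7,611.00
Administrative: 29.5 × $145 = $4,277.50
Subtotal: $52,621.50
Less 19.5% discount: −$10,261.19
Total: $52,621.50 − $10,261.19 = $42,360.31

$42,360.31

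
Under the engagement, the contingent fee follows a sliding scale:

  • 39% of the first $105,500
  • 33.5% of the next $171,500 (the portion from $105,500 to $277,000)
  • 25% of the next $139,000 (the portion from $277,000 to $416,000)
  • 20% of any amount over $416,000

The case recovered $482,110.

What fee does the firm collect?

First $105,500 at 39% = $41,145.00
Next $171,500 at 33.5% = $57,452.50
Next $139,000 at 25% = $34,750.00
Remaining $66,110 at 20% = $13,222.00
Fee: $41,145.00 + $57,452.50 + $34,750.00 + $13,222.00 = $146,569.50

$146,569.50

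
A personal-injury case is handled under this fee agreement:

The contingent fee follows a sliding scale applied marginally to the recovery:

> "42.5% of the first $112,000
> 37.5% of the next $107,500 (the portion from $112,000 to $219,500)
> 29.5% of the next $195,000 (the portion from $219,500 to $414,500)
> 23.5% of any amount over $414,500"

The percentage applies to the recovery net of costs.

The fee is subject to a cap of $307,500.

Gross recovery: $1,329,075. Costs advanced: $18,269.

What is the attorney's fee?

$307,500.00

Fee base (net of costs): $1,329,075 − $18,269 = $1,310,806
First $112,000 at 42.5% = $47,600.00
Next $107,500 at 37.5% = $40,312.50
Next $195,000 at 29.5% = $57,525.00
Remaining $896,306 at 23.5% = $210,631.91
Fee: $47,600.00 + $40,312.50 + $57,525.00 + $210,631.91 = $356,069.41
$356,069.41 exceeds the $307,500 cap, so the fee is capped at $307,500.00.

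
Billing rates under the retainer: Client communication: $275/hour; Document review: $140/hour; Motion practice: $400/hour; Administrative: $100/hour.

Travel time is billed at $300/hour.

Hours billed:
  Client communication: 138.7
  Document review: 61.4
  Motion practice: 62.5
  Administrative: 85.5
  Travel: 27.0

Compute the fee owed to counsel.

$88,388.50

Client communication: 138.7 × $275 = $38,142.50
Document review: 61.4 × $140 = $8,596.00
Motion practice: 62.5 × $400 = $25,000.00
Administrative: 85.5 × $100 = $8,550.00
Subtotal: $38,142.50 + $8,596.00 + $25,000.00 + $8,550.00 = $80,288.50
Travel: 27.0 × $300 = $8,100.00
Total: $80,288.50 + $8,100.00 = $88,388.50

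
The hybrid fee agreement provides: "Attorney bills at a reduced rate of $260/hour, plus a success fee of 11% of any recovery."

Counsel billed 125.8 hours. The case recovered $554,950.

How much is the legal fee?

Hourly: 125.8 × $260 = $32,708.00
Success fee: 11% of $554,950 = $61,044.50
Total: $32,708.00 + $61,044.50 = $93,752.50

$93,752.50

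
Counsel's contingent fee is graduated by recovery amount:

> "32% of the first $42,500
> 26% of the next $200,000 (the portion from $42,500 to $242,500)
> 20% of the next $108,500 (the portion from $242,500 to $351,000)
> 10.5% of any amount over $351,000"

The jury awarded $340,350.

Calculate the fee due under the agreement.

$85,170.00

First $42,500 at 32% = $13,600.00
Next $200,000 at 26% = $52,000.00
Remaining $97,850 at 20% = $19,570.00
Fee: $13,600.00 + $52,000.00 + $19,570.00 = $85,170.00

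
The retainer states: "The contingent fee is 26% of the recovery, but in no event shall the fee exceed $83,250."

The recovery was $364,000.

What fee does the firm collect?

$83,250.00

26% of $364,000 = $94,640.00
That exceeds the $83,250 cap, so the fee is capped at $83,250.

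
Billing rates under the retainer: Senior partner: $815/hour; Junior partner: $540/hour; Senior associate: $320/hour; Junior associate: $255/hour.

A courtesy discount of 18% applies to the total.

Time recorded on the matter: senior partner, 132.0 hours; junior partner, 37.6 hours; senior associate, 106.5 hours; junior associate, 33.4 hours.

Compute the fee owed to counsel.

$139,794.42

Senior partner: 132.0 × $815 = $107,580.00
Junior partner: 37.6 × $540 = $20,304.00
Senior associate: 106.5 × $320 = $34,080.00
Junior associate: 33.4 × $255 = $8,517.00
Subtotal: $170,481.00
Less 18% discount: −$30,686.58
Total: $170,481.00 − $30,686.58 = $139,794.42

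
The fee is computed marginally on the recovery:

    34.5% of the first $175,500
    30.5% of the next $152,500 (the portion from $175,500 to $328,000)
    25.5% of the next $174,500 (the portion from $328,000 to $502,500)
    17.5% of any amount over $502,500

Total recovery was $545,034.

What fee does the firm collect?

First $175,500 at 34.5% = $60,547.50
Next $152,500 at 30.5% = $46,512.50
Next $174,500 at 25.5% = $44,497.50
Remaining $42,534 at 17.5% = $7,443.45
Fee: $60,547.50 + $46,512.50 + $44,497.50 + $7,443.45 = $159,000.95

$159,000.95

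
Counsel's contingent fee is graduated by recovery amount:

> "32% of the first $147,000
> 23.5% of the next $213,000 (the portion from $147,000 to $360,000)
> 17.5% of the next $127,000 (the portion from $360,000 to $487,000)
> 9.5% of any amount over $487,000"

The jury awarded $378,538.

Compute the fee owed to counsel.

$100,339.15

First $147,000 at 32% = $47,040.00
Next $213,000 at 23.5% = $50,055.00
Remaining $18,538 at 17.5% = $3,244.15
Fee: $47,040.00 + $50,055.00 + $3,244.15 = $100,339.15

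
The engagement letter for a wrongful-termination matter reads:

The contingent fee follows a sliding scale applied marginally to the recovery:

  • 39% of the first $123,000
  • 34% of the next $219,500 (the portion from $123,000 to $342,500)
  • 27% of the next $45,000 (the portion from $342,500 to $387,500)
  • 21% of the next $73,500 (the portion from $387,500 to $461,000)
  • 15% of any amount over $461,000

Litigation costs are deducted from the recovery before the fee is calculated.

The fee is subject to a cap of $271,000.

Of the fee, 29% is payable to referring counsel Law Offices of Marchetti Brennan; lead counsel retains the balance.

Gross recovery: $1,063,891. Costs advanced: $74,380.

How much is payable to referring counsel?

Fee base (net of costs): $1,063,891 − $74,380 = $989,511
First $123,000 at 39% = $47,970.00
Next $219,500 at 34% = $74,630.00
Next $45,000 at 27% = $12,150.00
Next $73,500 at 21% = $15,435.00
Remaining $528,511 at 15% = $79,276.65
Fee: $47,970.00 + $74,630.00 + $12,150.00 + $15,435.00 + $79,276.65 = $229,461.65
$229,461.65 is under the $271,000 cap.
Referral share: 29% of $229,461.65 = $66,543.88; lead counsel retains $229,461.65 − $66,543.88 = $162,917.77.

$66,543.88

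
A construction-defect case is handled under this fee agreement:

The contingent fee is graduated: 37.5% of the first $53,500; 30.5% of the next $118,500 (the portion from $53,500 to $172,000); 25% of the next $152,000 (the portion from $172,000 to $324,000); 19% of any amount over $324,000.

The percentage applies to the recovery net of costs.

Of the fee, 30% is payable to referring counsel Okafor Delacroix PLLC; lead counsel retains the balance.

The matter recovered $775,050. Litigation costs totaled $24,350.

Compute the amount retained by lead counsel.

$122,694.60

Fee base (net of costs): $775,050 − $24,350 = $750,700
First $53,500 at 37.5% = $20,062.50
Next $118,500 at 30.5% = $36,142.50
Next $152,000 at 25% = $38,000.00
Remaining $426,700 at 19% = $81,073.00
Fee: $20,062.50 + $36,142.50 + $38,000.00 + $81,073.00 = $175,278.00
Referral share: 30% of $175,278.00 = $52,583.40; lead counsel retains $175,278.00 − $52,583.40 = $122,694.60.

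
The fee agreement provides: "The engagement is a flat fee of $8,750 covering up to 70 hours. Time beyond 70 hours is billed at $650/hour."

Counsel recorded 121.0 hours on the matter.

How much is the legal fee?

Flat fee: $8,750.00
Excess hours: 121.0 − 70 = 51.0
Overrun: 51.0 × $650 = $33,150.00
Total: $8,750.00 + $33,150.00 = $41,900.00

$41,900.00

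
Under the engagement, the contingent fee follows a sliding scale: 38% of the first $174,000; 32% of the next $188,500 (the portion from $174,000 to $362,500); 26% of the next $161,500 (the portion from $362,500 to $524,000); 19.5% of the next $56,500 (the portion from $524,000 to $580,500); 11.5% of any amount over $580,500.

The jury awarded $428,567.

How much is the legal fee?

First $174,000 at 38% = $66,120.00
Next $188,500 at 32% = $60,320.00
Remaining $66,067 at 26% = $17,177.42
Fee: $66,120.00 + $60,320.00 + $17,177.42 = $143,617.42

$143,617.42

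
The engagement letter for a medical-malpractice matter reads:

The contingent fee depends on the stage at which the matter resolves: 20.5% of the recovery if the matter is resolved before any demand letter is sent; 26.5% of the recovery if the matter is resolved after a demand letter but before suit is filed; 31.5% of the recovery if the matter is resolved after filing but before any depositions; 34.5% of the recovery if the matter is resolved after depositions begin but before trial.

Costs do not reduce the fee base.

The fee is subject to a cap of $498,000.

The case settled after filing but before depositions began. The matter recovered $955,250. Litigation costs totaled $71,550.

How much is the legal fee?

Fee base is the gross recovery, $955,250; costs are reimbursed separately.
The matter settled after filing but before depositions began, so the 31.5% rate applies.
$955,250 × 31.5% = $300,903.75
$300,903.75 is under the $498,000 cap.

$300,903.75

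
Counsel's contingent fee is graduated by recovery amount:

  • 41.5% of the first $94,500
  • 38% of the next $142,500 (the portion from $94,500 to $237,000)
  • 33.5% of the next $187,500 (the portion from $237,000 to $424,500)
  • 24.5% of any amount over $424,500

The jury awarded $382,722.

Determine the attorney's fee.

First $94,500 at 41.5% = $39,217.50
Next $142,500 at 38% = $54,150.00
Remaining $145,722 at 33.5% = $48,816.87
Fee: $39,217.50 + $54,150.00 + $48,816.87 = $142,184.37

$142,184.37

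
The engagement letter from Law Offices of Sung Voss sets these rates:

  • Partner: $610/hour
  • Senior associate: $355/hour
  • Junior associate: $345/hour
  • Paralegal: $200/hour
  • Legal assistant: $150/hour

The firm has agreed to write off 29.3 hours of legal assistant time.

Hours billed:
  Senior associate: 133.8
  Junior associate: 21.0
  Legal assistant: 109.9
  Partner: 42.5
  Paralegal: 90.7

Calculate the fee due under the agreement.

$110,899.00

Partner: 42.5 × $610 = $25,925.00
Senior associate: 133.8 × $355 = $47,499.00
Junior associate: 21.0 × $345 = $7,245.00
Paralegal: 90.7 × $200 = $18,140.00
Legal assistant: 109.9 × $150 = $16,485.00
Subtotal: $115,294.00
Write-off: 29.3 × $150 = $4,395.00
Total: $115,294.00 − $4,395.00 = $110,899.00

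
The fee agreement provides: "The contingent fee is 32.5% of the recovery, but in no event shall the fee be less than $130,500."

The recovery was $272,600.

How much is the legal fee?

$130,500.00

32.5% of $272,600 = $88,595.00
That is below the $130,500 minimum, so the minimum applies.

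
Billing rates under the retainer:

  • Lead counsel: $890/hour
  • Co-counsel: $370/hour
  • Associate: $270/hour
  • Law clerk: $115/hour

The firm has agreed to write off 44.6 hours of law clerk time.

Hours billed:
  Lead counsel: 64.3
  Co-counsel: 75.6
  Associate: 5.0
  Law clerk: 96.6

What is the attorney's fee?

$92,529.00

Lead counsel: 64.3 × $890 = $57,227.00
Co-counsel: 75.6 × $370 = $27,972.00
Associate: 5.0 × $270 = $1,350.00
Law clerk: 96.6 × $115 = $11,109.00
Subtotal: $97,658.00
Write-off: 44.6 × $115 = $5,129.00
Total: $97,658.00 − $5,129.00 = $92,529.00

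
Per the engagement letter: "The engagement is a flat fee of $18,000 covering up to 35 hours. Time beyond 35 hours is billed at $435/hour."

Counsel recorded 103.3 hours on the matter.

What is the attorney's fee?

$47,710.50

Flat fee: $18,000.00
Excess hours: 103.3 − 35 = 68.3
Overrun: 68.3 × $435 = $29,710.50
Total: $18,000.00 + $29,710.50 = $47,710.50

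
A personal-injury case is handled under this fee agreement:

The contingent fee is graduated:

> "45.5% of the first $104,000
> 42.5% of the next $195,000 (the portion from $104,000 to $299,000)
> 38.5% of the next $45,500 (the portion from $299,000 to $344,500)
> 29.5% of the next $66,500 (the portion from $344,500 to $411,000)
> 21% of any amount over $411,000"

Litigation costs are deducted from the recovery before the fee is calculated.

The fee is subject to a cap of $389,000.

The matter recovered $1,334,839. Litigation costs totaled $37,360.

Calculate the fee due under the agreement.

Fee base (net of costs): $1,334,839 − $37,360 = $1,297,479
First $104,000 at 45.5% = $47,320.00
Next $195,000 at 42.5% = $82,875.00
Next $45,500 at 38.5% = $17,517.50
Next $66,500 at 29.5% = $19,617.50
Remaining $886,479 at 21% = $186,160.59
Fee: $47,320.00 + $82,875.00 + $17,517.50 + $19,617.50 + $186,160.59 = $353,490.59
$353,490.59 is under the $389,000 cap.

$353,490.59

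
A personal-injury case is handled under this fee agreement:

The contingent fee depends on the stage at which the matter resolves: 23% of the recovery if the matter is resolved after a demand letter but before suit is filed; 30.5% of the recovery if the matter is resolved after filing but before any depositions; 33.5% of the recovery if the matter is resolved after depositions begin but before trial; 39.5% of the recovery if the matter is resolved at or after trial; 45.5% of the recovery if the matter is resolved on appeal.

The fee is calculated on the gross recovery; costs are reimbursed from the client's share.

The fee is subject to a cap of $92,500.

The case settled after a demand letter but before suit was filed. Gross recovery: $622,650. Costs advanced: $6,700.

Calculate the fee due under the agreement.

Fee base is the gross recovery, $622,650; costs are reimbursed separately.
The matter settled after a demand letter but before suit was filed, so the 23% rate applies.
$622,650 × 23% = $143,209.50
$143,209.50 exceeds the $92,500 cap, so the fee is capped at $92,500.00.

$92,500.00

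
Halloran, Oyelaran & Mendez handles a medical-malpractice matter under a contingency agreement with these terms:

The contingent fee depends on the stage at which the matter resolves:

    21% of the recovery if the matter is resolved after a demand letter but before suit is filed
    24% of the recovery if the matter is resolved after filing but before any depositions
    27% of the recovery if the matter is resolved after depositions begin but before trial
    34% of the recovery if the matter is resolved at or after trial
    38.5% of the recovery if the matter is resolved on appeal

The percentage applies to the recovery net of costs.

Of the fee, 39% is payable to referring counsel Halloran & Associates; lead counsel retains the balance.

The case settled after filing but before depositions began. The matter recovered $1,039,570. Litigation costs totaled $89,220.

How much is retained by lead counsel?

Fee base (net of costs): $1,039,570 − $89,220 = $950,350
The matter settled after filing but before depositions began, so the 24% rate applies.
$950,350 × 24% = $228,084.00
Referral share: 39% of $228,084.00 = $88,952.76; lead counsel retains $228,084.00 − $88,952.76 = $139,131.24.

$139,131.24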